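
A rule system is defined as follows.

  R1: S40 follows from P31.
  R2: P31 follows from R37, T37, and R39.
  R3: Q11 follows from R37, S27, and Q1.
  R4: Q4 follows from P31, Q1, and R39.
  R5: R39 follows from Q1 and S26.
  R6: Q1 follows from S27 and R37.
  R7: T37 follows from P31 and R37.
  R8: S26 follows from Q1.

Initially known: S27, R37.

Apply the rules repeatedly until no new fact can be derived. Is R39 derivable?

S27 and R37 hold, so Q1 follows (R6).
Q1 holds, so S26 follows (R8).
Q1 and S26 hold, so R39 follows (R5).

Yes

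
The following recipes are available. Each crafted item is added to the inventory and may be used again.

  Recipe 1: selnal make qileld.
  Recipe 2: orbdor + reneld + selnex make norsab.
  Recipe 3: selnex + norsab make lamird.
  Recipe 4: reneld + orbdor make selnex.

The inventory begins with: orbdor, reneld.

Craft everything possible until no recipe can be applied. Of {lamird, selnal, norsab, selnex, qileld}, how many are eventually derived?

3

Using Recipe 4, reneld and orbdor make selnex.
Using Recipe 2, orbdor, reneld, and selnex make norsab.
Using Recipe 3, selnex and norsab make lamird.
lamird: reached.
No rule produces selnal, and it is not given.
norsab: reached.
selnex: reached.
qileld would need selnal (Recipe 1), but selnal is never obtained.
Reached: lamird, norsab, and selnex — 3 of the 5.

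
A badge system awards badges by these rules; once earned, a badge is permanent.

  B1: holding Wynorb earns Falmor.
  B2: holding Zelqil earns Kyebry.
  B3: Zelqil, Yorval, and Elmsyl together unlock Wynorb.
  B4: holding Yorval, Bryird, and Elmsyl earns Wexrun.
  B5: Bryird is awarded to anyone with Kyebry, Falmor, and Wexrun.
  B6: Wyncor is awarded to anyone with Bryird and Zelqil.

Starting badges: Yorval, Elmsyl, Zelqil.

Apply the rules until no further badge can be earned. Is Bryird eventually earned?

Bryird would need Kyebry, Falmor, and Wexrun (B5), but Wexrun is never earned.

No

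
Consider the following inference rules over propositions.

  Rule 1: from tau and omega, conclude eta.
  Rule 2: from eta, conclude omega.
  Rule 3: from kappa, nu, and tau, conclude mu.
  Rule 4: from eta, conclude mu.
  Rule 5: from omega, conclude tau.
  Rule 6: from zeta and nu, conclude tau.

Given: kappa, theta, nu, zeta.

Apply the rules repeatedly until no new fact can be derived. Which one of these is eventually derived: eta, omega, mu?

From zeta and nu, Rule 6 gives tau.
From kappa, nu, and tau, Rule 3 gives mu.
eta would need tau and omega (Rule 1), but omega is never established. omega would need eta (Rule 2), but eta is never established.

mu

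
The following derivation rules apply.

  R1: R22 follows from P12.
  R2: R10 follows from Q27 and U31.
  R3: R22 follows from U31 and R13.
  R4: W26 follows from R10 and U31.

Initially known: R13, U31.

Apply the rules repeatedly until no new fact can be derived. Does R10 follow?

No

R10 would need Q27 and U31 (R2), but Q27 is never established.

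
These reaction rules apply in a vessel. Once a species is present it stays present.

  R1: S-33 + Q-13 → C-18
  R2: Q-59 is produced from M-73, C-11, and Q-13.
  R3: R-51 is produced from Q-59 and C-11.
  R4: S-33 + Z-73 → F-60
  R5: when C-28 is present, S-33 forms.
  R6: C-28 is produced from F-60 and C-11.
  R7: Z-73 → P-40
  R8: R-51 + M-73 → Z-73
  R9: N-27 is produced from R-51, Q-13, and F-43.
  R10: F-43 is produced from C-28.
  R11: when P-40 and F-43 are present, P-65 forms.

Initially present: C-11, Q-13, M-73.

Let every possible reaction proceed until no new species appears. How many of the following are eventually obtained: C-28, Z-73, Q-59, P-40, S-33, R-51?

M-73, C-11, and Q-13 present → Q-59 forms (R2).
Q-59 and C-11 present → R-51 forms (R3).
R-51 and M-73 present → Z-73 forms (R8).
Z-73 present → P-40 forms (R7).
C-28 would need F-60 and C-11 (R6), but F-60 never forms.
Z-73: reached.
Q-59: reached.
P-40: reached.
S-33 would need C-28 (R5), but C-28 never forms.
R-51: reached.
Reached: Z-73, Q-59, P-40, and R-51 — 4 of the 6.

4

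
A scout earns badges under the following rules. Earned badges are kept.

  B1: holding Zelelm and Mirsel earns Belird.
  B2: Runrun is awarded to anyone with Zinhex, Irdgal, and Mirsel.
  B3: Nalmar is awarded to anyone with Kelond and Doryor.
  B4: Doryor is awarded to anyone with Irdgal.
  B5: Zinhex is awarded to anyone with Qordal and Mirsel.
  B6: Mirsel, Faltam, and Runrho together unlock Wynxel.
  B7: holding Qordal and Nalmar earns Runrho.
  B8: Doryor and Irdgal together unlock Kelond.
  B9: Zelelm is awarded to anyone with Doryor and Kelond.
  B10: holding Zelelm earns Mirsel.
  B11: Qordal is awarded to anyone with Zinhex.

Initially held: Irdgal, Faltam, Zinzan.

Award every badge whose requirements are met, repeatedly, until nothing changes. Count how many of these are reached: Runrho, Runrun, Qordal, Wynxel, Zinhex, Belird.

1

With Irdgal, Doryor is earned (B4).
With Doryor and Irdgal, Kelond is earned (B8).
With Doryor and Kelond, Zelelm is earned (B9).
With Zelelm, Mirsel is earned (B10).
With Zelelm and Mirsel, Belird is earned (B1).
Runrho would need Qordal and Nalmar (B7), but Qordal is never earned.
Runrun would need Zinhex, Irdgal, and Mirsel (B2), but Zinhex is never earned.
Qordal would need Zinhex (B11), but Zinhex is never earned.
Wynxel would need Mirsel, Faltam, and Runrho (B6), but Runrho is never earned.
Zinhex would need Qordal and Mirsel (B5), but Qordal is never earned.
Belird: reached.
Reached: Belird — 1 of the 6.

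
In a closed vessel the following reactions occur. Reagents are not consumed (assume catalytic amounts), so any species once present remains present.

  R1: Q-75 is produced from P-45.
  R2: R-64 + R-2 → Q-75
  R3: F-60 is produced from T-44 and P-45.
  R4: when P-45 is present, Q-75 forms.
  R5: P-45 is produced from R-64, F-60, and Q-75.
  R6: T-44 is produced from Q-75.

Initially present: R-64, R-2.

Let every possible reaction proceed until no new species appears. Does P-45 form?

No

P-45 would need R-64, F-60, and Q-75 (R5), but F-60 never forms.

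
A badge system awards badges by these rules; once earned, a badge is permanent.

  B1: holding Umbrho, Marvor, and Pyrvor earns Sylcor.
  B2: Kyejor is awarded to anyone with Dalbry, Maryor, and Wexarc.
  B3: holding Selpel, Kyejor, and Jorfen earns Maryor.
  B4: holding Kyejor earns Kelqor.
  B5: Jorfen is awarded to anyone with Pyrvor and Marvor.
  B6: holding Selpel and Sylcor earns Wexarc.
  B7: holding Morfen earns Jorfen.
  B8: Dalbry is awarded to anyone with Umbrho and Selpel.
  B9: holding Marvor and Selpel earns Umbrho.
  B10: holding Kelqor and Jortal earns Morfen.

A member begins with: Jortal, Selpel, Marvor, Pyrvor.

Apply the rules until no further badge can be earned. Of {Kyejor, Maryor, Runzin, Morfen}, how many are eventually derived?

Kyejor would need Dalbry, Maryor, and Wexarc (B2), but Maryor is never earned.
Maryor would need Selpel, Kyejor, and Jorfen (B3), but Kyejor is never earned.
No rule produces Runzin, and it is not given.
Morfen would need Kelqor and Jortal (B10), but Kelqor is never earned.
None of the 4 are reached.

0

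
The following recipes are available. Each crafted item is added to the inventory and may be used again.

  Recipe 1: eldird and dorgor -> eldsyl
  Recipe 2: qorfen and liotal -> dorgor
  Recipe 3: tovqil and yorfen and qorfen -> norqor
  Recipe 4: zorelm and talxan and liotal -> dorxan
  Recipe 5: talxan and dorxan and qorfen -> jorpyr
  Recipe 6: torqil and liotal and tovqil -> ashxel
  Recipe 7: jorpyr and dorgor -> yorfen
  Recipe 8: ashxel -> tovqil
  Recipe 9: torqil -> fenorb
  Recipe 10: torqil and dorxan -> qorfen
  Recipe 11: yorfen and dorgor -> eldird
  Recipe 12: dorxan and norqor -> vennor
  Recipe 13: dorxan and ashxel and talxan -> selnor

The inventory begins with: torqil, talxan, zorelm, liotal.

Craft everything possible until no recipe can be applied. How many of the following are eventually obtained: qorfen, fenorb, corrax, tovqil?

zorelm and talxan and liotal -> dorxan (Recipe 4).
Using Recipe 9, torqil makes fenorb.
Using Recipe 10, torqil and dorxan make qorfen.
qorfen: reached.
fenorb: reached.
No rule produces corrax, and it is not given.
tovqil would need ashxel (Recipe 8), but ashxel is never obtained.
Reached: qorfen and fenorb — 2 of the 4.

2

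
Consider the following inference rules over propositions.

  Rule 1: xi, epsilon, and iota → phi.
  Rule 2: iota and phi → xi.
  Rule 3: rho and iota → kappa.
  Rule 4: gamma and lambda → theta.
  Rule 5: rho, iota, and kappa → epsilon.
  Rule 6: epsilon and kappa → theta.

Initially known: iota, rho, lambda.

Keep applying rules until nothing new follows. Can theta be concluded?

Yes

From rho and iota, Rule 3 gives kappa.
rho, iota, and kappa hold, so epsilon follows (Rule 5).
From epsilon and kappa, Rule 6 gives theta.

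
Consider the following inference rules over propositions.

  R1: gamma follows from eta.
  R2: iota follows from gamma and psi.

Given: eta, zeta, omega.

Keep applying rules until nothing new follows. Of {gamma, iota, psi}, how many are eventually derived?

1

From eta, R1 gives gamma.
gamma: reached.
iota would need gamma and psi (R2), but psi is never established.
No rule produces psi, and it is not given.
Reached: gamma — 1 of the 3.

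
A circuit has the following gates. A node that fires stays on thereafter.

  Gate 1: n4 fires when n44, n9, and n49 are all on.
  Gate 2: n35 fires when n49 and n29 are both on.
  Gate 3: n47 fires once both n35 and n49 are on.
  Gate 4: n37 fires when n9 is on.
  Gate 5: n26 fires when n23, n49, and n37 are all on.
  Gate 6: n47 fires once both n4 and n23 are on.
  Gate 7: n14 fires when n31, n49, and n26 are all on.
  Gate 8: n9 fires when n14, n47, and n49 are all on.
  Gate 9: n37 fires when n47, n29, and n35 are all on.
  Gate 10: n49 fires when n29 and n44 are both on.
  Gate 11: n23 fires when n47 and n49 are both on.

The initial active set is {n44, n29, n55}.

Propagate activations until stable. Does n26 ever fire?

Yes

n29 and n44 are on, so n49 fires (Gate 10).
Gate 2: n49 and n29 on → n35 on.
n35 and n49 are on, so n47 fires (Gate 3).
n47, n29, and n35 are on, so n37 fires (Gate 9).
Gate 11: n47 and n49 on → n23 on.
Gate 5: n23, n49, and n37 on → n26 on.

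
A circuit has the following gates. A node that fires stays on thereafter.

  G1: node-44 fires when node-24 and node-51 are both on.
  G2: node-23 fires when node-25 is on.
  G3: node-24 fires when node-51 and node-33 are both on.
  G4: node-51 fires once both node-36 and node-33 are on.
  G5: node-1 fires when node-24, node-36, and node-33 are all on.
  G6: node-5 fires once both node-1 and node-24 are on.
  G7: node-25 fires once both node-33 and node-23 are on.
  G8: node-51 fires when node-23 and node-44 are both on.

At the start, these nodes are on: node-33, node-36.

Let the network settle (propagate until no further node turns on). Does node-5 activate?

node-36 and node-33 are on, so node-51 fires (G4).
G3: node-51 and node-33 on → node-24 on.
node-24, node-36, and node-33 are on, so node-1 fires (G5).
node-1 and node-24 are on, so node-5 fires (G6).

Yes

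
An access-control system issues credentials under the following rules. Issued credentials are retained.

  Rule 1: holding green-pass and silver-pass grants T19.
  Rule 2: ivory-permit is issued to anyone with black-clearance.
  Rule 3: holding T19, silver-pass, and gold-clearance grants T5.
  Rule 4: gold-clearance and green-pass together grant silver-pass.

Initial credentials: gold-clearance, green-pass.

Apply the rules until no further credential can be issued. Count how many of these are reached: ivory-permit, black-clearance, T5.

Holding gold-clearance and green-pass grants silver-pass (Rule 4).
Holding green-pass and silver-pass grants T19 (Rule 1).
Holding T19, silver-pass, and gold-clearance grants T5 (Rule 3).
ivory-permit would need black-clearance (Rule 2), but black-clearance is never granted.
No rule produces black-clearance, and it is not given.
T5: reached.
Reached: T5 — 1 of the 3.

1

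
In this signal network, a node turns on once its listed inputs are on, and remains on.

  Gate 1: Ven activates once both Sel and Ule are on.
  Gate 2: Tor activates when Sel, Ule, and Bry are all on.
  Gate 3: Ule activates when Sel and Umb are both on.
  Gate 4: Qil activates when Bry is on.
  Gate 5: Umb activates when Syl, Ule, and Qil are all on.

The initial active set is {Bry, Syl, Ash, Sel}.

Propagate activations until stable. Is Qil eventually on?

Yes

Bry is on, so Qil activates (Gate 4).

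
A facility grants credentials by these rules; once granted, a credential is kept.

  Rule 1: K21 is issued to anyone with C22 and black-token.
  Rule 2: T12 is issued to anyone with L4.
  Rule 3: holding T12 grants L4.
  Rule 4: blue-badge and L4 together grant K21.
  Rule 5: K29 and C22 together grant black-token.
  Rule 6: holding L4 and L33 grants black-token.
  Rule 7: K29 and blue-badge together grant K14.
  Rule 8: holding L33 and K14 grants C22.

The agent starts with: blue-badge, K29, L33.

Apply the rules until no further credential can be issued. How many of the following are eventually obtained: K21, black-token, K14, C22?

4

Holding K29 and blue-badge grants K14 (Rule 7).
Holding L33 and K14 grants C22 (Rule 8).
Holding K29 and C22 grants black-token (Rule 5).
Holding C22 and black-token grants K21 (Rule 1).
K21: reached.
black-token: reached.
K14: reached.
C22: reached.
All 4 are reached.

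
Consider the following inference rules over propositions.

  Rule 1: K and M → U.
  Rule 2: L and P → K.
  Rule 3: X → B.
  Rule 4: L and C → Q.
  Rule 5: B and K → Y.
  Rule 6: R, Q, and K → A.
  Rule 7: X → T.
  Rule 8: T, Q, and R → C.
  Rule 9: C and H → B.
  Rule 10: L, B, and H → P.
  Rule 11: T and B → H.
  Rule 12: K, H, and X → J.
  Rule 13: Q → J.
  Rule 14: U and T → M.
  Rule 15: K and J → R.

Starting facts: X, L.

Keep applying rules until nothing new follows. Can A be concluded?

A would need R, Q, and K (Rule 6), but Q is never established.

No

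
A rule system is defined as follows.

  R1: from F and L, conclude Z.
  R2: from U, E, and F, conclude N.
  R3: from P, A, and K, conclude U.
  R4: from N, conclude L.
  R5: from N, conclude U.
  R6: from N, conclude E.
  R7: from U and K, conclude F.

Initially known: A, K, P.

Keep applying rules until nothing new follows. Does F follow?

Yes

P, A, and K hold, so U follows (R3).
From U and K, R7 gives F.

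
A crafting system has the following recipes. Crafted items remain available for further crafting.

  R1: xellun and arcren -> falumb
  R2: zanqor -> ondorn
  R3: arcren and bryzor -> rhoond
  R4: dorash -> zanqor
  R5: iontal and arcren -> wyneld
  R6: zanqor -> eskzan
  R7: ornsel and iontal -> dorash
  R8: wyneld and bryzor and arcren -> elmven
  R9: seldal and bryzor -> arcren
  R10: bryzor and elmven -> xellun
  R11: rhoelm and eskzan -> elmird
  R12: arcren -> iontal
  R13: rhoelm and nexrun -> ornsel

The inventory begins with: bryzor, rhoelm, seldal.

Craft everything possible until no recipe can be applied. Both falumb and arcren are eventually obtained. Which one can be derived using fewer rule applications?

arcren: Using R9, seldal and bryzor make arcren. [1 rule application]
falumb: Using R9, seldal and bryzor make arcren. Using R12, arcren makes iontal. iontal and arcren -> wyneld (R5). Using R8, wyneld, bryzor, and arcren make elmven. bryzor and elmven -> xellun (R10). Using R1, xellun and arcren make falumb. [6 rule applications]
arcren needs fewer.

arcren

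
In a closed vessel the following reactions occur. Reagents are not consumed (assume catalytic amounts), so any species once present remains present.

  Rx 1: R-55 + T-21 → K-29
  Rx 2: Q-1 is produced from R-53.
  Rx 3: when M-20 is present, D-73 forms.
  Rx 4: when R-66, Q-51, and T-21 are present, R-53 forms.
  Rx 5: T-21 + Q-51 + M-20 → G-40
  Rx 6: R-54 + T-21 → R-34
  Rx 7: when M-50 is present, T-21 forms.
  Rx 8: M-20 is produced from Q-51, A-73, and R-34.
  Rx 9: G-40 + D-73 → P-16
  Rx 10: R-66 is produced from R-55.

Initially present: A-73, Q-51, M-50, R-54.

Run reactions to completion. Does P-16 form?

M-50 present → T-21 forms (Rx 7).
R-54 and T-21 present → R-34 forms (Rx 6).
Q-51, A-73, and R-34 present → M-20 forms (Rx 8).
T-21, Q-51, and M-20 present → G-40 forms (Rx 5).
M-20 present → D-73 forms (Rx 3).
G-40 and D-73 present → P-16 forms (Rx 9).

Yes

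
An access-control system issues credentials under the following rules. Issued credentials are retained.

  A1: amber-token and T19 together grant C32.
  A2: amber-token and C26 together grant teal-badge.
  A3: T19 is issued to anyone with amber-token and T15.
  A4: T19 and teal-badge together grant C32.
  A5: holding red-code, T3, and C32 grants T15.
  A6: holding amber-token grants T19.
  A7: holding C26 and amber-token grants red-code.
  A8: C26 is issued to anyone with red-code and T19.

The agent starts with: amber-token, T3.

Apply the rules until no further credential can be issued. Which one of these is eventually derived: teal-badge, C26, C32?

Holding amber-token grants T19 (A6).
Holding amber-token and T19 grants C32 (A1).
C26 would need red-code and T19 (A8), but red-code is never granted. teal-badge would need amber-token and C26 (A2), but C26 is never granted.

C32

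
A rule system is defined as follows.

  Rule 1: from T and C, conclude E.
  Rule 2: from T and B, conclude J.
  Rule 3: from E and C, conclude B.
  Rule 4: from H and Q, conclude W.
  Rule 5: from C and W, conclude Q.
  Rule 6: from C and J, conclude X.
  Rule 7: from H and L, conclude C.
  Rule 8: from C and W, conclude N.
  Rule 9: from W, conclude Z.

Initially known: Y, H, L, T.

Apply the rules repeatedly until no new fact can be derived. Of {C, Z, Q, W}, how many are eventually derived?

From H and L, Rule 7 gives C.
C: reached.
Z would need W (Rule 9), but W is never established.
Q would need C and W (Rule 5), but W is never established.
W would need H and Q (Rule 4), but Q is never established.
Reached: C — 1 of the 4.

1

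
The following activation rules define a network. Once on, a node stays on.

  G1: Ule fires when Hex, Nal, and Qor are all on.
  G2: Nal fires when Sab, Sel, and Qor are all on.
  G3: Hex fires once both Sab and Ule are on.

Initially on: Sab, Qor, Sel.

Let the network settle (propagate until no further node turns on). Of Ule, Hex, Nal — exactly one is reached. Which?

G2: Sab, Sel, and Qor on → Nal on.
Hex would need Sab and Ule (G3), but Ule never turns on. Ule would need Hex, Nal, and Qor (G1), but Hex never turns on.

Nal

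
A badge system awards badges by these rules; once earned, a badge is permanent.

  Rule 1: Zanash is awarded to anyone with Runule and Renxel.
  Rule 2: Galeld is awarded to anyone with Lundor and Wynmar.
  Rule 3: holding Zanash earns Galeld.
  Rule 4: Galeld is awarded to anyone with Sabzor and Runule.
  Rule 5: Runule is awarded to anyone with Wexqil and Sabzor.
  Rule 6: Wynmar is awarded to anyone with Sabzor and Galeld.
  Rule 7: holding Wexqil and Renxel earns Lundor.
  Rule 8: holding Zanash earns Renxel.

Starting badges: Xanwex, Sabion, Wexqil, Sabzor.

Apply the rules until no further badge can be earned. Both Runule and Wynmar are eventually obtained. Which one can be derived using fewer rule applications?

Runule: With Wexqil and Sabzor, Runule is earned (Rule 5). [1 rule application]
Wynmar: With Wexqil and Sabzor, Runule is earned (Rule 5). With Sabzor and Runule, Galeld is earned (Rule 4). With Sabzor and Galeld, Wynmar is earned (Rule 6). [3 rule applications]
Runule needs fewer.

Runule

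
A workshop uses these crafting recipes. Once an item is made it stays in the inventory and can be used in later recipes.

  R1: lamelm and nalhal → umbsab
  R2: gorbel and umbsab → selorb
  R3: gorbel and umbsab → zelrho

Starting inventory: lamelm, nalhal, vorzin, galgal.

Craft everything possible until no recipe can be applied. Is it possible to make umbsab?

Using R1, lamelm and nalhal make umbsab.

Yes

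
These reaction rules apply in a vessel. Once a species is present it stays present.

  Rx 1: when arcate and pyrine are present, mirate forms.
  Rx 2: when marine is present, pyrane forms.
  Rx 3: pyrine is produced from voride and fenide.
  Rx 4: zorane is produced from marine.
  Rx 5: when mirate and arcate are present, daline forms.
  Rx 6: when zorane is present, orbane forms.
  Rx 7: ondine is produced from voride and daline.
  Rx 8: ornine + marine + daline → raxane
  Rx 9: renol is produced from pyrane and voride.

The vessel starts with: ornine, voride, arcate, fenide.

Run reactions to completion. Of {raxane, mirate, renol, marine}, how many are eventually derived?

voride and fenide present → pyrine forms (Rx 3).
arcate and pyrine present → mirate forms (Rx 1).
raxane would need ornine, marine, and daline (Rx 8), but marine never forms.
mirate: reached.
renol would need pyrane and voride (Rx 9), but pyrane never forms.
No rule produces marine, and it is not given.
Reached: mirate — 1 of the 4.

1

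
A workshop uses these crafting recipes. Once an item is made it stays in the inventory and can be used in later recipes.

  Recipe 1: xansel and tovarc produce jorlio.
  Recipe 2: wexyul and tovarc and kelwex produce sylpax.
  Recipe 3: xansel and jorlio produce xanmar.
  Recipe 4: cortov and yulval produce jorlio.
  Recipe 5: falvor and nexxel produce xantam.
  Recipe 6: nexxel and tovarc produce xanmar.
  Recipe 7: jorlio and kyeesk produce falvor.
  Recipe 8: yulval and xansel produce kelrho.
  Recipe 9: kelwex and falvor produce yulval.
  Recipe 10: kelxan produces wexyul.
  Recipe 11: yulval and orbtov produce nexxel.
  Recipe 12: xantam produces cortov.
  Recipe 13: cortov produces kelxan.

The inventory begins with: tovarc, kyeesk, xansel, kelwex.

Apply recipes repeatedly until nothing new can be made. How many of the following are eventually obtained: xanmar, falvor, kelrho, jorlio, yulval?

Using Recipe 1, xansel and tovarc make jorlio.
xansel and jorlio → xanmar (Recipe 3).
jorlio and kyeesk → falvor (Recipe 7).
kelwex and falvor → yulval (Recipe 9).
Using Recipe 8, yulval and xansel make kelrho.
xanmar: reached.
falvor: reached.
kelrho: reached.
jorlio: reached.
yulval: reached.
All 5 are reached.

5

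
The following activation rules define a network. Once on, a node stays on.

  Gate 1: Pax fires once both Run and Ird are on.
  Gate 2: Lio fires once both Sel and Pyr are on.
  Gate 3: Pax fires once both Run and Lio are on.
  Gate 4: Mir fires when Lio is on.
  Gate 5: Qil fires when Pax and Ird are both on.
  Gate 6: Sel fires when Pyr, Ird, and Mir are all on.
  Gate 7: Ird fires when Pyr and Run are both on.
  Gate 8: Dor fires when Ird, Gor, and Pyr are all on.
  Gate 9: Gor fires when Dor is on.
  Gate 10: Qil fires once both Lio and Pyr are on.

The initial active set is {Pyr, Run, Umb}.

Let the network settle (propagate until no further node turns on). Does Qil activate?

Yes

Gate 7: Pyr and Run on → Ird on.
Run and Ird are on, so Pax fires (Gate 1).
Pax and Ird are on, so Qil fires (Gate 5).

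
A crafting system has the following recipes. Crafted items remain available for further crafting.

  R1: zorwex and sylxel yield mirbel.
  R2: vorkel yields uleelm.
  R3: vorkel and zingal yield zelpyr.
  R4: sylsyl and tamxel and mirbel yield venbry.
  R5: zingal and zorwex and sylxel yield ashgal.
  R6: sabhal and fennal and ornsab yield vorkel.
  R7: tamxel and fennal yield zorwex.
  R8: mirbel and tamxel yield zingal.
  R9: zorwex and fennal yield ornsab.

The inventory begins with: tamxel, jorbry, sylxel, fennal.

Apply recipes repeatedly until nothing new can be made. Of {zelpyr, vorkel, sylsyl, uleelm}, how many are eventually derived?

0

zelpyr would need vorkel and zingal (R3), but vorkel is never obtained.
vorkel would need sabhal, fennal, and ornsab (R6), but sabhal is never obtained.
No rule produces sylsyl, and it is not given.
uleelm would need vorkel (R2), but vorkel is never obtained.
None of the 4 are reached.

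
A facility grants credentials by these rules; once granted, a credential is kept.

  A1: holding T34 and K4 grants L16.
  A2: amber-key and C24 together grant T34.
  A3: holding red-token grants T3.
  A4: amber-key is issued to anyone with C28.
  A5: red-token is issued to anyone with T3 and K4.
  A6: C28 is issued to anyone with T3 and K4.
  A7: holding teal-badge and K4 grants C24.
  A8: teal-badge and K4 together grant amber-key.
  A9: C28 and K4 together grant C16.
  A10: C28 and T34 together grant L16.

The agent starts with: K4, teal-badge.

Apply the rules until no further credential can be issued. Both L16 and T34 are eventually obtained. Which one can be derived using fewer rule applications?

T34

T34: Holding teal-badge and K4 grants amber-key (A8). Holding teal-badge and K4 grants C24 (A7). Holding amber-key and C24 grants T34 (A2). [3 rule applications]
L16: Holding teal-badge and K4 grants amber-key (A8). Holding teal-badge and K4 grants C24 (A7). Holding amber-key and C24 grants T34 (A2). Holding T34 and K4 grants L16 (A1). [4 rule applications]
T34 needs fewer.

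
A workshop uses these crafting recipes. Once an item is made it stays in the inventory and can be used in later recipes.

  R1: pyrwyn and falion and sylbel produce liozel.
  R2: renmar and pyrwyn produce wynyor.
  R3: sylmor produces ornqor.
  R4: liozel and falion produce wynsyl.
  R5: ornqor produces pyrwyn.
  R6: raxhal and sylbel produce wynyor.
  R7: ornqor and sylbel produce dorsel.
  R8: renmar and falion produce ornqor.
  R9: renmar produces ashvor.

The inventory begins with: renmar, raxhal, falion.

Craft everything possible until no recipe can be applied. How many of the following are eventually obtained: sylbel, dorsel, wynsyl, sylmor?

0

No rule produces sylbel, and it is not given.
dorsel would need ornqor and sylbel (R7), but sylbel is never obtained.
wynsyl would need liozel and falion (R4), but liozel is never obtained.
No rule produces sylmor, and it is not given.
None of the 4 are reached.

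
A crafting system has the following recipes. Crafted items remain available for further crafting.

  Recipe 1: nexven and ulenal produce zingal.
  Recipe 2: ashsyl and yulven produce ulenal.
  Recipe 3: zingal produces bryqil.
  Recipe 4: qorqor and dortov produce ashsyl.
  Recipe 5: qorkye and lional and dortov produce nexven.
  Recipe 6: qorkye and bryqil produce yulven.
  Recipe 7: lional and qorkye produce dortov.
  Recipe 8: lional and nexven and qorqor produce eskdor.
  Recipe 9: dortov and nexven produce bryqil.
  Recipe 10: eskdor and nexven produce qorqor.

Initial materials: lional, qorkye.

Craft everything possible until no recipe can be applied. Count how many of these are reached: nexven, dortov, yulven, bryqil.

4

lional and qorkye → dortov (Recipe 7).
Using Recipe 5, qorkye, lional, and dortov make nexven.
Using Recipe 9, dortov and nexven make bryqil.
Using Recipe 6, qorkye and bryqil make yulven.
nexven: reached.
dortov: reached.
yulven: reached.
bryqil: reached.
All 4 are reached.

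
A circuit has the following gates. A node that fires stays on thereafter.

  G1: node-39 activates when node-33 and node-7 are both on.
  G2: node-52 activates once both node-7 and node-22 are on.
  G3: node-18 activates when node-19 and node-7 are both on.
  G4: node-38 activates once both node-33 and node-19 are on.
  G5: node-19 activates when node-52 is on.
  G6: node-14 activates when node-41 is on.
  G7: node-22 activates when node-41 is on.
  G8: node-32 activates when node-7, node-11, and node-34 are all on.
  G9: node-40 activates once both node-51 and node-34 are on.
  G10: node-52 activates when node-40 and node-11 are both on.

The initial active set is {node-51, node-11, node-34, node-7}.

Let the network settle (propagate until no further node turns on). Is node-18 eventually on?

Yes

node-51 and node-34 are on, so node-40 activates (G9).
node-40 and node-11 are on, so node-52 activates (G10).
G5: node-52 on → node-19 on.
G3: node-19 and node-7 on → node-18 on.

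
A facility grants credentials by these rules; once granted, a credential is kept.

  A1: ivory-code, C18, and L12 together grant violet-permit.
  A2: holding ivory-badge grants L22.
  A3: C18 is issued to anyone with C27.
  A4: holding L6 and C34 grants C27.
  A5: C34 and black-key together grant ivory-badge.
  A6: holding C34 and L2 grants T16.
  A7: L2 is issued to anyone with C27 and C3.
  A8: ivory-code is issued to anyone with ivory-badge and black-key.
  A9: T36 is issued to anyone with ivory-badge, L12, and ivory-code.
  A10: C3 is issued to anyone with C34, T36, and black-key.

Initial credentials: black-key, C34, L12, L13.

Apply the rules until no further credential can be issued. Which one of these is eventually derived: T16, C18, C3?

Holding C34 and black-key grants ivory-badge (A5).
Holding ivory-badge and black-key grants ivory-code (A8).
Holding ivory-badge, L12, and ivory-code grants T36 (A9).
Holding C34, T36, and black-key grants C3 (A10).
C18 would need C27 (A3), but C27 is never granted. T16 would need C34 and L2 (A6), but L2 is never granted.

C3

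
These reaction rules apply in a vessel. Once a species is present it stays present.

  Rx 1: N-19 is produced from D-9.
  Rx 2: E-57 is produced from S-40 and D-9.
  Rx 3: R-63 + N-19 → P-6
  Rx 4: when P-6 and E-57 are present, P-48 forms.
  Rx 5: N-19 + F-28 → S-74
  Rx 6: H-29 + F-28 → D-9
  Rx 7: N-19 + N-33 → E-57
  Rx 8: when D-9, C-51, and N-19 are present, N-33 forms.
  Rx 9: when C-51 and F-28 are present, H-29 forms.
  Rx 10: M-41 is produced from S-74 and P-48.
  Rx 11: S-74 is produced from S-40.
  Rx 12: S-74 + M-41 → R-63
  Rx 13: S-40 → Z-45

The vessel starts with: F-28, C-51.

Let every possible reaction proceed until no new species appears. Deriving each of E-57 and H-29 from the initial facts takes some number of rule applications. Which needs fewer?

H-29: C-51 and F-28 present → H-29 forms (Rx 9). [1 rule application]
E-57: C-51 and F-28 present → H-29 forms (Rx 9). H-29 and F-28 present → D-9 forms (Rx 6). D-9 present → N-19 forms (Rx 1). D-9, C-51, and N-19 present → N-33 forms (Rx 8). N-19 and N-33 present → E-57 forms (Rx 7). [5 rule applications]
H-29 needs fewer.

H-29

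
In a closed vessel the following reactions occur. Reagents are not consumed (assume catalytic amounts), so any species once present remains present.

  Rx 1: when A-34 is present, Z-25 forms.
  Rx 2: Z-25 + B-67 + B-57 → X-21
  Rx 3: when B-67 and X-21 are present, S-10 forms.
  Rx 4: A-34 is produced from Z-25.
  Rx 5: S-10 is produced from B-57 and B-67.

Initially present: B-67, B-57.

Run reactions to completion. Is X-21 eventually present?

X-21 would need Z-25, B-67, and B-57 (Rx 2), but Z-25 never forms.

No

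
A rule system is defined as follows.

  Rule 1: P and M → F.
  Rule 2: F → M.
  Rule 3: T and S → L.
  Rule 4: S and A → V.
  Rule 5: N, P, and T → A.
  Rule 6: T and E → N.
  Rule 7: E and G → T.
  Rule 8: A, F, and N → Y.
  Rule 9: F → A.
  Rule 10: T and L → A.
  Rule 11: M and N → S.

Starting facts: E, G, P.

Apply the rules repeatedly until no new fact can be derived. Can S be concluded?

No

S would need M and N (Rule 11), but M is never established.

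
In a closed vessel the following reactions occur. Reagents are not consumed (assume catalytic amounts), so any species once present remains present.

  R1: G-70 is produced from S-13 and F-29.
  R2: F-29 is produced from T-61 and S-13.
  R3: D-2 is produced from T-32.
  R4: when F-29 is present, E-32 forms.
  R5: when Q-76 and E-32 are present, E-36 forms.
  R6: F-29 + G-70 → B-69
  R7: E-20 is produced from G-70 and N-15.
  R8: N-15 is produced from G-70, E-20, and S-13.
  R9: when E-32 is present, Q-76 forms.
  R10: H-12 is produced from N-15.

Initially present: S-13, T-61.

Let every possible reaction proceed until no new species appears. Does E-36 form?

Yes

T-61 and S-13 present → F-29 forms (R2).
F-29 present → E-32 forms (R4).
E-32 present → Q-76 forms (R9).
Q-76 and E-32 present → E-36 forms (R5).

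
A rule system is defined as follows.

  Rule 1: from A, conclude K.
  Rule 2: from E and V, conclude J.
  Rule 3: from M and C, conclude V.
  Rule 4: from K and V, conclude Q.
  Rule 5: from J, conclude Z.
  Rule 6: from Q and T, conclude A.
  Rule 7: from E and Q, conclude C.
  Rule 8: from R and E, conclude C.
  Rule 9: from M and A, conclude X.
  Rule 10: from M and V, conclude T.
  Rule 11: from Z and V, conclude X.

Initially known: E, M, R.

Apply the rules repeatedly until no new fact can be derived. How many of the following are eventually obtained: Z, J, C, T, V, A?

From R and E, Rule 8 gives C.
M and C hold, so V follows (Rule 3).
M and V hold, so T follows (Rule 10).
E and V hold, so J follows (Rule 2).
J holds, so Z follows (Rule 5).
Z: reached.
J: reached.
C: reached.
T: reached.
V: reached.
A would need Q and T (Rule 6), but Q is never established.
Reached: Z, J, C, T, and V — 5 of the 6.

5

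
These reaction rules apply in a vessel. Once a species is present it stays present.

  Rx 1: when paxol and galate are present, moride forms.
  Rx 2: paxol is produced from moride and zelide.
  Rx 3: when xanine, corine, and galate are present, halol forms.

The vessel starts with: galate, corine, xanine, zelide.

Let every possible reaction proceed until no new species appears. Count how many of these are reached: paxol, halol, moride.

xanine, corine, and galate present → halol forms (Rx 3).
paxol would need moride and zelide (Rx 2), but moride never forms.
halol: reached.
moride would need paxol and galate (Rx 1), but paxol never forms.
Reached: halol — 1 of the 3.

1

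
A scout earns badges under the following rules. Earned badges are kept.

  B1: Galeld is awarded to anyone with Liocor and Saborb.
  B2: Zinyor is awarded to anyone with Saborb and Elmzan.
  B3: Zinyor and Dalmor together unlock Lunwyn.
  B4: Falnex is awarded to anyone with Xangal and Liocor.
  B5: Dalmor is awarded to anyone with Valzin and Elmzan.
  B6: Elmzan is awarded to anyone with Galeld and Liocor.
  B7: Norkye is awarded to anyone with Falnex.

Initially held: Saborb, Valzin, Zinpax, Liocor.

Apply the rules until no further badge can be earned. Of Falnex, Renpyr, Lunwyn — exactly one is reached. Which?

Lunwyn

With Liocor and Saborb, Galeld is earned (B1).
With Galeld and Liocor, Elmzan is earned (B6).
With Saborb and Elmzan, Zinyor is earned (B2).
With Valzin and Elmzan, Dalmor is earned (B5).
With Zinyor and Dalmor, Lunwyn is earned (B3).
Falnex would need Xangal and Liocor (B4), but Xangal is never earned. No rule produces Renpyr, and it is not given.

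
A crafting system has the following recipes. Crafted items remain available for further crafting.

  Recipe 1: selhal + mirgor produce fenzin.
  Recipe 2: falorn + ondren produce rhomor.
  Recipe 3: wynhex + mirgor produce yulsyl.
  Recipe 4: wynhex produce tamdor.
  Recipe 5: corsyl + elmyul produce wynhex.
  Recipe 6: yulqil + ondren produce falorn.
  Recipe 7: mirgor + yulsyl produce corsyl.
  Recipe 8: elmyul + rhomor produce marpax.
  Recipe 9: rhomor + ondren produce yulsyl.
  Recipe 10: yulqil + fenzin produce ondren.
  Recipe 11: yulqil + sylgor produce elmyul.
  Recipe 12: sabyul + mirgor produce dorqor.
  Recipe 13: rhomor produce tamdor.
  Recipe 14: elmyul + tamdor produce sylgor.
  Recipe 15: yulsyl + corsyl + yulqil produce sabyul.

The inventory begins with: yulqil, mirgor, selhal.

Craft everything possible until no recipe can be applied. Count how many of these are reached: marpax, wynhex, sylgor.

0

marpax would need elmyul and rhomor (Recipe 8), but elmyul is never obtained.
wynhex would need corsyl and elmyul (Recipe 5), but elmyul is never obtained.
sylgor would need elmyul and tamdor (Recipe 14), but elmyul is never obtained.
None of the 3 are reached.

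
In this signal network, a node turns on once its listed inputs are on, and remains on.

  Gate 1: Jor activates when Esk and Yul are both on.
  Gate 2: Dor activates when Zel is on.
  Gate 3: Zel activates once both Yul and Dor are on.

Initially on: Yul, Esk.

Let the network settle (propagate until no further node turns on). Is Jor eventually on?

Esk and Yul are on, so Jor activates (Gate 1).

Yes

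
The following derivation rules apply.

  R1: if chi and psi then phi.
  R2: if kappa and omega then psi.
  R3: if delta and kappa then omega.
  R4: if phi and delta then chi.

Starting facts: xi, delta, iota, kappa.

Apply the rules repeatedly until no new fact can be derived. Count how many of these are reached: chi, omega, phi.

1

delta and kappa hold, so omega follows (R3).
chi would need phi and delta (R4), but phi is never established.
omega: reached.
phi would need chi and psi (R1), but chi is never established.
Reached: omega — 1 of the 3.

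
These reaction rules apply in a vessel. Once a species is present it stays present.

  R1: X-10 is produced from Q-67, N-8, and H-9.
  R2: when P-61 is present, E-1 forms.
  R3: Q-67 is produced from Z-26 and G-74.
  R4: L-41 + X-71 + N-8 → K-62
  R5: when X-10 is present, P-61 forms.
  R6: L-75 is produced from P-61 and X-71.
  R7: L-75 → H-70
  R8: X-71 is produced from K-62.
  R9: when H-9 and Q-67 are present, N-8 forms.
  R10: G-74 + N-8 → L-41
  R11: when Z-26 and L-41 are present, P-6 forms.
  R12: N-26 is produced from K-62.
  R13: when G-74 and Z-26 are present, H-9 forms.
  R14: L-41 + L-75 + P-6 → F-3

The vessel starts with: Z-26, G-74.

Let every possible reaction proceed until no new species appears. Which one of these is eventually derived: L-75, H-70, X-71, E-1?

G-74 and Z-26 present → H-9 forms (R13).
Z-26 and G-74 present → Q-67 forms (R3).
H-9 and Q-67 present → N-8 forms (R9).
Q-67, N-8, and H-9 present → X-10 forms (R1).
X-10 present → P-61 forms (R5).
P-61 present → E-1 forms (R2).
X-71 would need K-62 (R8), but K-62 never forms. L-75 would need P-61 and X-71 (R6), but X-71 never forms. H-70 would need L-75 (R7), but L-75 never forms.

E-1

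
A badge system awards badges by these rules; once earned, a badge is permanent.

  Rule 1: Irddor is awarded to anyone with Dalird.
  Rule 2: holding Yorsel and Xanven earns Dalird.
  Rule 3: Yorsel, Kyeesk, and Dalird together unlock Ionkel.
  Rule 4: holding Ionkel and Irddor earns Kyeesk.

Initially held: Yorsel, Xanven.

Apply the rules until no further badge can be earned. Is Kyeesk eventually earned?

No

Kyeesk would need Ionkel and Irddor (Rule 4), but Ionkel is never earned.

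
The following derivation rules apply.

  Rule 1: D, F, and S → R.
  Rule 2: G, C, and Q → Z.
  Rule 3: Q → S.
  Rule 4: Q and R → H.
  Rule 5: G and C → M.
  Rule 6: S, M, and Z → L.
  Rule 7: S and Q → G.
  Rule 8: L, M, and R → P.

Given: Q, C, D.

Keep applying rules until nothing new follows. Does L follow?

Yes

From Q, Rule 3 gives S.
S and Q hold, so G follows (Rule 7).
G, C, and Q hold, so Z follows (Rule 2).
G and C hold, so M follows (Rule 5).
S, M, and Z hold, so L follows (Rule 6).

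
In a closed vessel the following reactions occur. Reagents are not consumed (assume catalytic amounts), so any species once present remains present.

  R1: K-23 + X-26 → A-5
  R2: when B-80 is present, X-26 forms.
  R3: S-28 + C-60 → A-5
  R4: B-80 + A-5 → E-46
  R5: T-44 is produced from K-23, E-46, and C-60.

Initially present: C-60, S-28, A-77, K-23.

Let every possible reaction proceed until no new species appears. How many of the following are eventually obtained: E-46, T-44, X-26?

0

E-46 would need B-80 and A-5 (R4), but B-80 never forms.
T-44 would need K-23, E-46, and C-60 (R5), but E-46 never forms.
X-26 would need B-80 (R2), but B-80 never forms.
None of the 3 are reached.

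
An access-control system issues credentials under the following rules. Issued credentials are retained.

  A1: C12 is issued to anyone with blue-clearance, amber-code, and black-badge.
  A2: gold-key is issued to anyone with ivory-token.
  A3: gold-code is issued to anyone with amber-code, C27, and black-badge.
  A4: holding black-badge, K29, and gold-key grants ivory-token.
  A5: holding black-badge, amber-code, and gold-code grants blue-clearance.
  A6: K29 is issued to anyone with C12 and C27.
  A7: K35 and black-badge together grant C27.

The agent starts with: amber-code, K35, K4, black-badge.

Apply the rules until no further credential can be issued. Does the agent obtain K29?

Holding K35 and black-badge grants C27 (A7).
Holding amber-code, C27, and black-badge grants gold-code (A3).
Holding black-badge, amber-code, and gold-code grants blue-clearance (A5).
Holding blue-clearance, amber-code, and black-badge grants C12 (A1).
Holding C12 and C27 grants K29 (A6).

Yes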